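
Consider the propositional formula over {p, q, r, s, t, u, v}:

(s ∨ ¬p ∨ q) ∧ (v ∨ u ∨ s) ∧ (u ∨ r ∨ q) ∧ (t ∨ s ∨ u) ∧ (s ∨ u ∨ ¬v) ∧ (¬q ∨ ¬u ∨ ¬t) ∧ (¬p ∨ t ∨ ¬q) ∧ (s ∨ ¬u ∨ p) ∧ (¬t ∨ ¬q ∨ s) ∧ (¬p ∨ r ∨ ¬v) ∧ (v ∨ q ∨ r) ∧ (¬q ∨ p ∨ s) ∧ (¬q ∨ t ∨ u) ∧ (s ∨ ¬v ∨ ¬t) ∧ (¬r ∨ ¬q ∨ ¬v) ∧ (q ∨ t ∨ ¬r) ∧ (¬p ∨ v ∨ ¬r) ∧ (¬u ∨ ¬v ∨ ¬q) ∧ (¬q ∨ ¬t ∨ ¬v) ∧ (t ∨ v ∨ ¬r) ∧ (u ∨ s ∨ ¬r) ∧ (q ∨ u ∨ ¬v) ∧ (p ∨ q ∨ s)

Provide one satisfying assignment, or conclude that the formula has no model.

Case s = True:
Case u = False:
Case r = False:
From the singleton clause (q), q = True.
From the singleton clause (t), t = True.
From the singleton clause (¬v), v = False.
Every clause is now satisfied; p is unconstrained.

p ↦ False,  q ↦ True,  r ↦ False,  s ↦ True,  t ↦ True,  u ↦ False,  v ↦ False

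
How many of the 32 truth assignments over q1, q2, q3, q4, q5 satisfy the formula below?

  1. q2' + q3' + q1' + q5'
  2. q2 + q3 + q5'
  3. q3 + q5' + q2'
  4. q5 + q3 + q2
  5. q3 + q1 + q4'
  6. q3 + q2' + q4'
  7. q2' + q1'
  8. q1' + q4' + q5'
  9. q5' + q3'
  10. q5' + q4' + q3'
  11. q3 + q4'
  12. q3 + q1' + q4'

There are 2^5 = 32 truth assignments over (q1, q2, q3, q4, q5).
Split on q3. With q3 = 1, the clauses containing q3 are satisfied and q3' drops from the rest; 6 of the 2^4 = 16 assignments to the other variables satisfy what remains.
With q3 = 0, by the same count on the reduced clause set, 1 assignment works.
(One model: q1=F, q2=F, q3=T, q4=F, q5=F.)
Total: 6 + 1 = 7.

7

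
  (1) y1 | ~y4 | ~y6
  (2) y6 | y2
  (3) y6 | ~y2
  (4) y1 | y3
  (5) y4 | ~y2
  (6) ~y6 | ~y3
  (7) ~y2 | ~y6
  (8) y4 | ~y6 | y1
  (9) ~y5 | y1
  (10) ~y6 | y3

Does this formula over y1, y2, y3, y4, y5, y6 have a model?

No

Try y6 = 1.
Unit clause (~y3) forces y3 = 0.
Now (y3) is unsatisfied and unit — conflict.
Backtrack on y6: now try y6 = 0.
Unit clause (y2) forces y2 = 1.
Now (~y2) is unsatisfied and unit — conflict.
Either choice for y6 ends in contradiction.
No assignment satisfies every clause.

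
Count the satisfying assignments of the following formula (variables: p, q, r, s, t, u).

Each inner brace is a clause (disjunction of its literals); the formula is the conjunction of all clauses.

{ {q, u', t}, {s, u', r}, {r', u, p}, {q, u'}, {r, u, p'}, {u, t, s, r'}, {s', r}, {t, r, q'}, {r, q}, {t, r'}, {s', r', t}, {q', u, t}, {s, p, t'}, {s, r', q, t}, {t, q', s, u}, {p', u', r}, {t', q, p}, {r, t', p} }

There are 2^6 = 64 truth assignments over (p, q, r, s, t, u).
Split on u. With u = 1, the clauses containing u are satisfied and u' drops from the rest; 3 of the 2^5 = 32 assignments to the other variables satisfy what remains.
With u = 0, by the same count on the reduced clause set, 4 assignments work.
Total: 3 + 4 = 7.

7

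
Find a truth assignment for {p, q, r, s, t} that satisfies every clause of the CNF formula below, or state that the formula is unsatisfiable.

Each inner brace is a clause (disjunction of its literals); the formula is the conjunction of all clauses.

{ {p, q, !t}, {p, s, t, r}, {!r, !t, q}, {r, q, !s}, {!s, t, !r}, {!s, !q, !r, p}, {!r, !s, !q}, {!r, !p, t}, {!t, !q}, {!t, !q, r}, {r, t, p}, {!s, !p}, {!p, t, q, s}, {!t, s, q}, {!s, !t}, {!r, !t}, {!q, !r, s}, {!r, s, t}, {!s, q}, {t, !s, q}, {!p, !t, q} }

Case t = false:
Case s = false:
Unit clause (!r) forces r = false.
Unit clause (p) forces p = true.
Unit clause (q) forces q = true.
Every clause now holds.

p: true,  q: true,  r: false,  s: false,  t: false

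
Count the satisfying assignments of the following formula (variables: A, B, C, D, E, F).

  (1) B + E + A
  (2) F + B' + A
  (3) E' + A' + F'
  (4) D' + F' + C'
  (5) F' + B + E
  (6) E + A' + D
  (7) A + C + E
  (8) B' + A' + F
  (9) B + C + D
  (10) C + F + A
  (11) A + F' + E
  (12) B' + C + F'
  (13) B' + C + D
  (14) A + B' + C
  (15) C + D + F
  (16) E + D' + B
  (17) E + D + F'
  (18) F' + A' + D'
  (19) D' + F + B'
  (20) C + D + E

8

There are 2^6 = 64 truth assignments over (A, B, C, D, E, F).
Split on C. With C = 1, the clauses containing C are satisfied and C' drops from the rest; 6 of the 2^5 = 32 assignments to the other variables satisfy what remains.
With C = 0, by the same count on the reduced clause set, 2 assignments work.
(One model: A=F, B=F, C=F, D=T, E=T, F=T.)
Total: 6 + 2 = 8.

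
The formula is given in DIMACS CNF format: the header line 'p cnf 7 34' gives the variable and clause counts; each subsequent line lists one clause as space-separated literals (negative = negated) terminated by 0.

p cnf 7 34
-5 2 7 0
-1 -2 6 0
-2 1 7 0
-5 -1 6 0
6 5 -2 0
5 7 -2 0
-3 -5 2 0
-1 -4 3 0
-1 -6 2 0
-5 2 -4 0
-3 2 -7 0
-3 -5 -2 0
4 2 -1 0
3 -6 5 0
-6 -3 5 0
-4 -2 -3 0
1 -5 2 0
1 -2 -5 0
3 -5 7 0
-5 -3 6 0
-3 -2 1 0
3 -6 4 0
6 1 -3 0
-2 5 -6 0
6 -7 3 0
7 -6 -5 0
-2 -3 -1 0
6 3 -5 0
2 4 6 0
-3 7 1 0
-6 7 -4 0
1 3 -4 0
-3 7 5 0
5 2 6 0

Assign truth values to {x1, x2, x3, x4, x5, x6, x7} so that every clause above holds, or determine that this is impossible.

UNSATISFIABLE

Branch on x5: set x5 = False.
Branch on x6: set x6 = True.
(x3) alone gives x3 = True.
But (¬x3) is also a unit clause — contradiction.
Undo x6 and try x6 = False.
(¬x2) alone gives x2 = False.
But (x2) is also a unit clause — contradiction.
Both values of x6 lead to a conflict.
Undo x5 and try x5 = True.
Branch on x2: set x2 = True.
(¬x3) alone gives x3 = False.
(x1) alone gives x1 = True.
(x6) alone gives x6 = True.
(¬x4) alone gives x4 = False.
But (x4) is also a unit clause — contradiction.
Undo x2 and try x2 = False.
(x7) alone gives x7 = True.
(¬x3) alone gives x3 = False.
(¬x4) alone gives x4 = False.
(¬x1) alone gives x1 = False.
But (x1) is also a unit clause — contradiction.
Both values of x2 lead to a conflict.
Both values of x5 lead to a conflict.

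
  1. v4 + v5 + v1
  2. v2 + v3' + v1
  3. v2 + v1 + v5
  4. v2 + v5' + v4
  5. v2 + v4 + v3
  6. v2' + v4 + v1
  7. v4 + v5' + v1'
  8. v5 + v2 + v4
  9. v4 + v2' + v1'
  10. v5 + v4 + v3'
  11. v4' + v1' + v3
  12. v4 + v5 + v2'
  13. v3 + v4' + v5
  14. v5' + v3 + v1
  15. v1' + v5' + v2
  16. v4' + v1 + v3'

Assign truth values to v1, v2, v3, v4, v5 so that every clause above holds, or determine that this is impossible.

v1: 1,  v2: 1,  v3: 1,  v4: 1,  v5: 0

Branch on v4: set v4 = 1.
Branch on v1: set v1 = 1.
Unit clause (v3) forces v3 = 1.
Branch on v5: set v5 = 0.
All clauses hold; v2 can take either value.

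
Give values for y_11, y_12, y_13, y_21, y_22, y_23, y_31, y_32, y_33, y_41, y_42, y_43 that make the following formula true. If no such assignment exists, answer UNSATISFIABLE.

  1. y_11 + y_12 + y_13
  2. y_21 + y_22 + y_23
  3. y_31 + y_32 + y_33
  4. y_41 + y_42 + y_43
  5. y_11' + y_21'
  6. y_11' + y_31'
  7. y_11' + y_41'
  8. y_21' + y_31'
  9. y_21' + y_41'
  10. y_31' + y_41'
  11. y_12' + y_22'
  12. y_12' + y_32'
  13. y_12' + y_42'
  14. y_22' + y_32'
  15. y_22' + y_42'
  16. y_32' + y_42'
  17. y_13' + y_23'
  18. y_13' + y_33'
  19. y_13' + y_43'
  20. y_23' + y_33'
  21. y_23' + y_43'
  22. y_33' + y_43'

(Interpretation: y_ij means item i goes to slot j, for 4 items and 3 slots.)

UNSATISFIABLE

Try y_11 = 0.
Try y_12 = 1.
Unit clause (y_22') forces y_22 = 0.
Unit clause (y_32') forces y_32 = 0.
Unit clause (y_42') forces y_42 = 0.
Try y_21 = 1.
Unit clause (y_31') forces y_31 = 0.
Unit clause (y_33) forces y_33 = 1.
Unit clause (y_41') forces y_41 = 0.
Unit clause (y_43) forces y_43 = 1.
Now (y_43') is unsatisfied and unit — conflict.
That branch fails; take y_21 = 0 instead.
Unit clause (y_23) forces y_23 = 1.
Unit clause (y_13') forces y_13 = 0.
Unit clause (y_33') forces y_33 = 0.
Unit clause (y_31) forces y_31 = 1.
Unit clause (y_41') forces y_41 = 0.
Unit clause (y_43) forces y_43 = 1.
Now (y_43') is unsatisfied and unit — conflict.
Both values of y_21 lead to a conflict.
That branch fails; take y_12 = 0 instead.
Unit clause (y_13) forces y_13 = 1.
Unit clause (y_23') forces y_23 = 0.
Unit clause (y_33') forces y_33 = 0.
Unit clause (y_43') forces y_43 = 0.
Try y_21 = 1.
Unit clause (y_31') forces y_31 = 0.
Unit clause (y_32) forces y_32 = 1.
Unit clause (y_41') forces y_41 = 0.
Unit clause (y_42) forces y_42 = 1.
Now (y_42') is unsatisfied and unit — conflict.
That branch fails; take y_21 = 0 instead.
Unit clause (y_22) forces y_22 = 1.
Unit clause (y_32') forces y_32 = 0.
Unit clause (y_31) forces y_31 = 1.
Unit clause (y_41') forces y_41 = 0.
Unit clause (y_42) forces y_42 = 1.
Now (y_42') is unsatisfied and unit — conflict.
Both values of y_21 lead to a conflict.
Both values of y_12 lead to a conflict.
That branch fails; take y_11 = 1 instead.
Unit clause (y_21') forces y_21 = 0.
Unit clause (y_31') forces y_31 = 0.
Unit clause (y_41') forces y_41 = 0.
Try y_22 = 1.
Unit clause (y_12') forces y_12 = 0.
Unit clause (y_32') forces y_32 = 0.
Unit clause (y_33) forces y_33 = 1.
Unit clause (y_42') forces y_42 = 0.
Unit clause (y_43) forces y_43 = 1.
Now (y_43') is unsatisfied and unit — conflict.
That branch fails; take y_22 = 0 instead.
Unit clause (y_23) forces y_23 = 1.
Unit clause (y_13') forces y_13 = 0.
Unit clause (y_33') forces y_33 = 0.
Unit clause (y_32) forces y_32 = 1.
Unit clause (y_12') forces y_12 = 0.
Unit clause (y_42') forces y_42 = 0.
Unit clause (y_43) forces y_43 = 1.
Now (y_43') is unsatisfied and unit — conflict.
Both values of y_22 lead to a conflict.
Both values of y_11 lead to a conflict.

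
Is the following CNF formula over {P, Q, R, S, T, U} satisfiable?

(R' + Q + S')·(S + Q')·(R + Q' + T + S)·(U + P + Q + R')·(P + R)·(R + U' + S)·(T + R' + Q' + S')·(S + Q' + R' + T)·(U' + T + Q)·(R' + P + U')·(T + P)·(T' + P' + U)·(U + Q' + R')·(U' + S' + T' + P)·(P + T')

Try S = 1.
Try R = 0.
From the singleton clause (P), P = 1.
Try T = 1.
From the singleton clause (U), U = 1.
All clauses hold; Q can take either value.
A satisfying assignment: P: 1; Q: 1; R: 0; S: 1; T: 1; U: 1.

Satisfiable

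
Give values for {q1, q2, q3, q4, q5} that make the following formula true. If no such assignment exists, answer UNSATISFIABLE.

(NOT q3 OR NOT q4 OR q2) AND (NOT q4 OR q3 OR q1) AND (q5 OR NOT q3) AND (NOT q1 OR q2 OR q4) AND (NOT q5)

q1 ↦ true,  q2 ↦ false,  q3 ↦ false,  q4 ↦ true,  q5 ↦ false

From the singleton clause (NOT q5), q5 = false.
From the singleton clause (NOT q3), q3 = false.
Suppose q4 = true.
From the singleton clause (q1), q1 = true.
No clause remains; q2 is free.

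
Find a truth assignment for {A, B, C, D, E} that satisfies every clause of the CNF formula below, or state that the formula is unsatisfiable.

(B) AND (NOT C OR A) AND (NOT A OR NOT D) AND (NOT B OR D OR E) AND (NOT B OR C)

A ↦ true, B ↦ true, C ↦ true, D ↦ false, E ↦ true

Unit clause (B) forces B = true.
Unit clause (C) forces C = true.
Unit clause (A) forces A = true.
Unit clause (NOT D) forces D = false.
Unit clause (E) forces E = true.
Every clause now holds.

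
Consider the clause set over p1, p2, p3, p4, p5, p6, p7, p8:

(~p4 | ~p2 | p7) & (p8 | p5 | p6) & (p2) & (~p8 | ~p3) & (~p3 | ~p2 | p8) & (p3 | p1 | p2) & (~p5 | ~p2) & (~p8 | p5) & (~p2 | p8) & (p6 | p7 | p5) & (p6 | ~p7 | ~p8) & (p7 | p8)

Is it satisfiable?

Unsatisfiable

(p2) alone gives p2 = 1.
(~p5) alone gives p5 = 0.
(~p8) alone gives p8 = 0.
Now (p8) is unsatisfied and unit — conflict.
No assignment satisfies every clause.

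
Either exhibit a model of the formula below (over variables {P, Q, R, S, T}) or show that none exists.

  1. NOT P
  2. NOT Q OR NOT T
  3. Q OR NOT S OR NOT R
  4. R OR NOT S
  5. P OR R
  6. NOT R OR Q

(NOT P) alone gives P = false.
(R) alone gives R = true.
(Q) alone gives Q = true.
(NOT T) alone gives T = false.
No clause remains; S is free.

P ↦ false, Q ↦ true, R ↦ true, S ↦ false, T ↦ false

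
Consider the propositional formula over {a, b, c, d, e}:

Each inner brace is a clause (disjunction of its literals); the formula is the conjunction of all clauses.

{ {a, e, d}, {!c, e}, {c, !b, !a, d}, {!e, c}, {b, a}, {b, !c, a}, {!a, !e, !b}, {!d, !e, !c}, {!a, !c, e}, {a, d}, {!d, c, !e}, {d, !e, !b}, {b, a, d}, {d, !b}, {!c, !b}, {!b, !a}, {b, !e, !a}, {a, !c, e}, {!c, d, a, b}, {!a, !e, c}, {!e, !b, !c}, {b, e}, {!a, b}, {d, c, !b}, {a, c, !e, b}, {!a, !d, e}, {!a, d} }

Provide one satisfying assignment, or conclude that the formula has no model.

Case c = false:
Unit clause (!e) forces e = false.
Unit clause (b) forces b = true.
Unit clause (d) forces d = true.
Unit clause (!a) forces a = false.
This assignment satisfies each clause.

a: false,  b: true,  c: false,  d: true,  e: false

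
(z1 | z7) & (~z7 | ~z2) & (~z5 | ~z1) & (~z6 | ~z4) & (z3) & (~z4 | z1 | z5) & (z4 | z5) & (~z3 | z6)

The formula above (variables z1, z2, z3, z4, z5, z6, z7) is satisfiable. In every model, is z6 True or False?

True

Suppose z6 = 0.
(z3) alone gives z3 = 1.
That conflicts with the unit clause (~z3).
So every satisfying assignment has z6 = True.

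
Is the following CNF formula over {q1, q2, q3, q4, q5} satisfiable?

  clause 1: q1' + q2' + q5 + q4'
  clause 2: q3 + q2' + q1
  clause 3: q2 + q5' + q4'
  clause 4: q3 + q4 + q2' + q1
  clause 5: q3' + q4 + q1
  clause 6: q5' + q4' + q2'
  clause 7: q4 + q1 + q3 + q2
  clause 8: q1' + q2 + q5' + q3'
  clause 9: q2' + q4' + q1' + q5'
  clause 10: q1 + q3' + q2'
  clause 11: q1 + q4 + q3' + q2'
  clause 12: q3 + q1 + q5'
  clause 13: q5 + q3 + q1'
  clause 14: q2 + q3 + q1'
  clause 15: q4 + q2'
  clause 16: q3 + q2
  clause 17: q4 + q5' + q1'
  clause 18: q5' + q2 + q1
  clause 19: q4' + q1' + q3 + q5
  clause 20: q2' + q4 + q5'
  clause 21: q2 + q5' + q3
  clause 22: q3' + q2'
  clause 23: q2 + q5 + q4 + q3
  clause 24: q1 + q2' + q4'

Suppose q4 = 0.
(q2') alone gives q2 = 0.
(q3) alone gives q3 = 1.
(q1) alone gives q1 = 1.
(q5') alone gives q5 = 0.
This assignment satisfies each clause.
A satisfying assignment: q1 ↦ 1, q2 ↦ 0, q3 ↦ 1, q4 ↦ 0, q5 ↦ 0.

Satisfiable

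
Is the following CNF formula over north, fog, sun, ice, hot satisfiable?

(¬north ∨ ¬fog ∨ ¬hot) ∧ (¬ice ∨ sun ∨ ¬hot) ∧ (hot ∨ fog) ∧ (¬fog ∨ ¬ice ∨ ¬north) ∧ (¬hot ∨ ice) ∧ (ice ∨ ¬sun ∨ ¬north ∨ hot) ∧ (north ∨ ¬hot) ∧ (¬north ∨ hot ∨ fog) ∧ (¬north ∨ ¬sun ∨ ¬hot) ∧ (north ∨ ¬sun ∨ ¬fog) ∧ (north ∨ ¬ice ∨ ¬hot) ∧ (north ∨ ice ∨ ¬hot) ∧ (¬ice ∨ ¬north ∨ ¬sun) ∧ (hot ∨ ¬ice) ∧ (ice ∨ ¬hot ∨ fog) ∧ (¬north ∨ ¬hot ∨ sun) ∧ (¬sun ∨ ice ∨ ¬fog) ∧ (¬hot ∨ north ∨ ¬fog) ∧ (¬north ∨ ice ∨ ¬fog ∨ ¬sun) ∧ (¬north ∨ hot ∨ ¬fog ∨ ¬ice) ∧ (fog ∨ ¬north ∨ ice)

Case hot = False:
The clause (fog) is unit, so fog = True.
The clause (¬ice) is unit, so ice = False.
The clause (¬sun) is unit, so sun = False.
All clauses hold; north can take either value.
A satisfying assignment: north=True, fog=True, sun=False, ice=False, hot=False.

Yes, satisfiable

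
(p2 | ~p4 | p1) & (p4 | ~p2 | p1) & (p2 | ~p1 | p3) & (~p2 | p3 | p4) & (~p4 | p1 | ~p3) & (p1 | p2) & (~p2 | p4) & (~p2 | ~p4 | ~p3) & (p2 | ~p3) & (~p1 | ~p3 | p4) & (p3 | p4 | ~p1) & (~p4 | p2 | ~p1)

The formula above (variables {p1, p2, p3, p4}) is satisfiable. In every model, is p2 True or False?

Suppose p2 = 0.
Unit clause (p1) forces p1 = 1.
Unit clause (p3) forces p3 = 1.
But (~p3) is also a unit clause — contradiction.
So every satisfying assignment has p2 = True.

True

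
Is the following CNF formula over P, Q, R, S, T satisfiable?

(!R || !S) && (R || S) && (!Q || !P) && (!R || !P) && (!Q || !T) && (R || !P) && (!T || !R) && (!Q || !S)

Yes

Case R = true:
The clause (!S) is unit, so S = false.
The clause (!P) is unit, so P = false.
The clause (!T) is unit, so T = false.
Every clause is now satisfied; Q is unconstrained.
A satisfying assignment: P=false, Q=false, R=true, S=false, T=false.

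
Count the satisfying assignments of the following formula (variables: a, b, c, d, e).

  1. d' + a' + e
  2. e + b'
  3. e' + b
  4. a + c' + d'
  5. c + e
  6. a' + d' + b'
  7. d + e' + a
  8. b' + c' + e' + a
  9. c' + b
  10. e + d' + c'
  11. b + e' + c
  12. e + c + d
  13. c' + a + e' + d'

3

There are 2^5 = 32 truth assignments over (a, b, c, d, e).
Split on a. With a = 1, the clauses containing a are satisfied and a' drops from the rest; 2 of the 2^4 = 16 assignments to the other variables satisfy what remains.
With a = 0, by the same count on the reduced clause set, 1 assignment works.
(One model: a=F, b=T, c=F, d=T, e=T.)
Total: 2 + 1 = 3.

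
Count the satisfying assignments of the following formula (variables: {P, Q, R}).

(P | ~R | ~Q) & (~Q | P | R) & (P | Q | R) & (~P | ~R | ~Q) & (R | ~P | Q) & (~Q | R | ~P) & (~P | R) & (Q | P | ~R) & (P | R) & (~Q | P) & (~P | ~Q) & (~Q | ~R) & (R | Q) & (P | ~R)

1

There are 2^3 = 8 truth assignments over (P, Q, R).
Check each against the 14 clauses (columns in the order P, Q, R):
  F F F  ✗ fails (P | Q | R)
  F F T  ✗ fails (Q | P | ~R)
  F T F  ✗ fails (~Q | P | R)
  F T T  ✗ fails (P | ~R | ~Q)
  T F F  ✗ fails (R | ~P | Q)
  T F T  ✓ satisfies all
  T T F  ✗ fails (~Q | R | ~P)
  T T T  ✗ fails (~P | ~R | ~Q)
1 of the 8 rows is a model.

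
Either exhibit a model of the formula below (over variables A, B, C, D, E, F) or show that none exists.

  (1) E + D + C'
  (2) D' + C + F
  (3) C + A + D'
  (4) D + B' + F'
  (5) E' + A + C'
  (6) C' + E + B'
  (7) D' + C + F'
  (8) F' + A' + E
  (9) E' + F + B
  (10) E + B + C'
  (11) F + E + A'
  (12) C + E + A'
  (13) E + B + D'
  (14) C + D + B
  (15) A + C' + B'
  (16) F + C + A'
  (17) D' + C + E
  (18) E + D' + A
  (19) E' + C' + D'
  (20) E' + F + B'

A: 1, B: 0, C: 1, D: 0, E: 1, F: 1

Suppose E = 1.
Suppose A = 1.
Suppose F = 1.
Suppose D = 0.
(B') alone gives B = 0.
(C) alone gives C = 1.
Every clause now holds.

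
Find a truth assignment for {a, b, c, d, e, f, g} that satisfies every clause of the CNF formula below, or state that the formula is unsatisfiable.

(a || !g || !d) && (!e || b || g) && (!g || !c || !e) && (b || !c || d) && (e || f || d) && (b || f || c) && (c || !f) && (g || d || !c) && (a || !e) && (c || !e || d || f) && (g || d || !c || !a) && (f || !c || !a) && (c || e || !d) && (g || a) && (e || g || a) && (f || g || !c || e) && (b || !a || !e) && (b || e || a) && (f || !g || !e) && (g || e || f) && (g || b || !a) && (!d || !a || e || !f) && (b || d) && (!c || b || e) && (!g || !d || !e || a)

a: true, b: true, c: true, d: true, e: true, f: true, g: false

Suppose c = true.
Suppose g = false.
Unit clause (d) forces d = true.
Unit clause (a) forces a = true.
Unit clause (f) forces f = true.
Unit clause (b) forces b = true.
Unit clause (e) forces e = true.
Every clause now holds.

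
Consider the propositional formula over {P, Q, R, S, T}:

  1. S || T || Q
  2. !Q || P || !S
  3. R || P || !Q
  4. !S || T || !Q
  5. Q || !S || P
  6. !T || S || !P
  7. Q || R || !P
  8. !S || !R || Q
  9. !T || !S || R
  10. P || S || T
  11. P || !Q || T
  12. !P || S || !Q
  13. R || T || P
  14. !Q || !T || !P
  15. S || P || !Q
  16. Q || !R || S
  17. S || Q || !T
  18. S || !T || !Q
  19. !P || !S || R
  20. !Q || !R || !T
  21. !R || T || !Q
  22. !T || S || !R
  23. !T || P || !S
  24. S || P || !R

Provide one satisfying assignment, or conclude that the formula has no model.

UNSATISFIABLE

Suppose S = true.
Suppose Q = false.
Unit clause (P) forces P = true.
Unit clause (R) forces R = true.
Now (!R) is unsatisfied and unit — conflict.
So Q must be the other value — set Q = true.
Unit clause (P) forces P = true.
Unit clause (T) forces T = true.
Now (!T) is unsatisfied and unit — conflict.
Either choice for Q ends in contradiction.
So S must be the other value — set S = false.
Suppose T = true.
Unit clause (!P) forces P = false.
Unit clause (!Q) forces Q = false.
Now (Q) is unsatisfied and unit — conflict.
So T must be the other value — set T = false.
Unit clause (Q) forces Q = true.
Unit clause (P) forces P = true.
Now (!P) is unsatisfied and unit — conflict.
Either choice for T ends in contradiction.
Either choice for S ends in contradiction.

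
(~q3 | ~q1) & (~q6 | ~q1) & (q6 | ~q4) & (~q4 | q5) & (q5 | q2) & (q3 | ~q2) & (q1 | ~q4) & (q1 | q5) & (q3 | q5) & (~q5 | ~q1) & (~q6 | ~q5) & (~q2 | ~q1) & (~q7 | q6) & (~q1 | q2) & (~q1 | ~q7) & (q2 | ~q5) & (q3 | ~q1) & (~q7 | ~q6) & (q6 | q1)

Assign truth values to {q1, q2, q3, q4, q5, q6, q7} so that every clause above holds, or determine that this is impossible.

Case q3 = 0:
(~q2) alone gives q2 = 0.
(q5) alone gives q5 = 1.
That conflicts with the unit clause (~q5).
So q3 must be the other value — set q3 = 1.
(~q1) alone gives q1 = 0.
(~q4) alone gives q4 = 0.
(q5) alone gives q5 = 1.
(~q6) alone gives q6 = 0.
That conflicts with the unit clause (q6).
Both values of q3 lead to a conflict.

UNSATISFIABLE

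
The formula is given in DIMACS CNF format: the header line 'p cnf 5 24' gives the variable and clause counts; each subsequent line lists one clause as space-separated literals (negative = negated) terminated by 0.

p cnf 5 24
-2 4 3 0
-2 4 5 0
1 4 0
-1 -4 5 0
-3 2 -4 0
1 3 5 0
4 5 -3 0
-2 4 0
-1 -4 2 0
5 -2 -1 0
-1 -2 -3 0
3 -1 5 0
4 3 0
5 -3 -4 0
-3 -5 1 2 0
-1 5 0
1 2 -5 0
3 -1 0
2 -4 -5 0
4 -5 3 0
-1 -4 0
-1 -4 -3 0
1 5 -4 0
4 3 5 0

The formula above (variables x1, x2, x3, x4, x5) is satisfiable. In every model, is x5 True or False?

Suppose x5 = False.
From the singleton clause (¬x1), x1 = False.
From the singleton clause (x4), x4 = True.
That conflicts with the unit clause (¬x4).
So every satisfying assignment has x5 = True.

True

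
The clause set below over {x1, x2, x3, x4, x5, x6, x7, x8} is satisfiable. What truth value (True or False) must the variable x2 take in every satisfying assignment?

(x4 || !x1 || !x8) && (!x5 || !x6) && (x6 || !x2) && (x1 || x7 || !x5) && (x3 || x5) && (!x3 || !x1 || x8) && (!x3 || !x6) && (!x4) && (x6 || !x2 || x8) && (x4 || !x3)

Suppose x2 = true.
The clause (x6) is unit, so x6 = true.
The clause (!x5) is unit, so x5 = false.
The clause (x3) is unit, so x3 = true.
That conflicts with the unit clause (!x3).
So every satisfying assignment has x2 = False.

False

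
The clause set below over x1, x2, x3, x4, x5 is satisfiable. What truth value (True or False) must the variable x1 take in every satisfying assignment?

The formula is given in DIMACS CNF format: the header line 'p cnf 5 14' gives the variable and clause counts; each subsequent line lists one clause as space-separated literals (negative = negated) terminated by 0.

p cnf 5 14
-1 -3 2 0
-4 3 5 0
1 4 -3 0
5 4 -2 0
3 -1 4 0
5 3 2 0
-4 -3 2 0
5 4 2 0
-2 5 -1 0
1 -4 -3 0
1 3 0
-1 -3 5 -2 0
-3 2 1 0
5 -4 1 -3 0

True

Suppose x1 = False.
The clause (x3) is unit, so x3 = True.
The clause (x4) is unit, so x4 = True.
That conflicts with the unit clause (¬x4).
So every satisfying assignment has x1 = True.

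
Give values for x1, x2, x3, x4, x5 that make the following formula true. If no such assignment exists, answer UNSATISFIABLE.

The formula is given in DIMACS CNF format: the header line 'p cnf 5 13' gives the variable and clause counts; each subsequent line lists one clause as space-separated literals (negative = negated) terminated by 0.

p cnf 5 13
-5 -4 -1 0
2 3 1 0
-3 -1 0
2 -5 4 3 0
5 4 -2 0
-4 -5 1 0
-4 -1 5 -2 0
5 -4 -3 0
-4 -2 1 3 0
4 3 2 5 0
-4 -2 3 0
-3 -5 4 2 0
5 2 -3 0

Suppose x3 = False.
Suppose x2 = True.
(¬x4) alone gives x4 = False.
(x5) alone gives x5 = True.
No clause remains; x1 is free.

x1 ↦ False,  x2 ↦ True,  x3 ↦ False,  x4 ↦ False,  x5 ↦ True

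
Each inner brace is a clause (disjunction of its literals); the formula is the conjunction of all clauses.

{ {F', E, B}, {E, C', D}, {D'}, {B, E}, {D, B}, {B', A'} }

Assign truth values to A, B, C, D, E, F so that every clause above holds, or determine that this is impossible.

A: 0; B: 1; C: 0; D: 0; E: 0; F: 0

From the singleton clause (D'), D = 0.
From the singleton clause (B), B = 1.
From the singleton clause (A'), A = 0.
Try E = 0.
From the singleton clause (C'), C = 0.
No clause remains; F is free.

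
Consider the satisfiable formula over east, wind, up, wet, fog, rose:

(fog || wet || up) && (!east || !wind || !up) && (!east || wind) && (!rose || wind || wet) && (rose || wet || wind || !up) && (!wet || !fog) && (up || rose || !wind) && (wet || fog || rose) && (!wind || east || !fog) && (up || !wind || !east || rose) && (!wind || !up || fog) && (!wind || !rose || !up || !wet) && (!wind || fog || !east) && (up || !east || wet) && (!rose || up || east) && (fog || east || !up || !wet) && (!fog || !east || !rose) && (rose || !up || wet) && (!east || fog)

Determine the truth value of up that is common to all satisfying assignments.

Suppose up = true.
Branch on east: set east = false.
Branch on wet: set wet = false.
The clause (rose) is unit, so rose = true.
The clause (wind) is unit, so wind = true.
The clause (!fog) is unit, so fog = false.
That conflicts with the unit clause (fog).
So wet must be the other value — set wet = true.
The clause (!fog) is unit, so fog = false.
That conflicts with the unit clause (fog).
Either choice for wet ends in contradiction.
So east must be the other value — set east = true.
The clause (!wind) is unit, so wind = false.
That conflicts with the unit clause (wind).
Either choice for east ends in contradiction.
So every satisfying assignment has up = False.

False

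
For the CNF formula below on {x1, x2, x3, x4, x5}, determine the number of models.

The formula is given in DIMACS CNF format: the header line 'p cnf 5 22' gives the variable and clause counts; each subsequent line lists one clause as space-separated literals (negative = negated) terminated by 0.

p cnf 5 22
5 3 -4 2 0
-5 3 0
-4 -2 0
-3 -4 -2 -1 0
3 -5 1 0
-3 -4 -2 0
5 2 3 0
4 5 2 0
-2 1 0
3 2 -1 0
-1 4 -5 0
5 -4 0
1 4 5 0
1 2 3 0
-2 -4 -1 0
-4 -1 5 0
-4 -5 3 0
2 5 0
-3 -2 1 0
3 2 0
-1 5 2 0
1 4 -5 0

There are 2^5 = 32 truth assignments over (x1, x2, x3, x4, x5).
Split on x2. With x2 = True, the clauses containing x2 are satisfied and ¬x2 drops from the rest; 2 of the 2^4 = 16 assignments to the other variables satisfy what remains.
With x2 = False, by the same count on the reduced clause set, 2 assignments work.
(One model: x1=F, x2=F, x3=T, x4=T, x5=T.)
Total: 2 + 2 = 4.

4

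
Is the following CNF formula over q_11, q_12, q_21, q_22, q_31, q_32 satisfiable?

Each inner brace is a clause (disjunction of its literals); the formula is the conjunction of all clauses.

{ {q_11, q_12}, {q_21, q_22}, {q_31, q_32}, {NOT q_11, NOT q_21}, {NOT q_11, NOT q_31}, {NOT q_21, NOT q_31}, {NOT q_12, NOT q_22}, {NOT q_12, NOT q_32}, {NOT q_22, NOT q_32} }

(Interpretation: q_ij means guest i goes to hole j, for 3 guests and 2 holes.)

Unsatisfiable

Branch on q_11: set q_11 = true.
From the singleton clause (NOT q_21), q_21 = false.
From the singleton clause (q_22), q_22 = true.
From the singleton clause (NOT q_31), q_31 = false.
From the singleton clause (q_32), q_32 = true.
Now (NOT q_32) is unsatisfied and unit — conflict.
So q_11 must be the other value — set q_11 = false.
From the singleton clause (q_12), q_12 = true.
From the singleton clause (NOT q_22), q_22 = false.
From the singleton clause (q_21), q_21 = true.
From the singleton clause (NOT q_31), q_31 = false.
From the singleton clause (q_32), q_32 = true.
Now (NOT q_32) is unsatisfied and unit — conflict.
Either choice for q_11 ends in contradiction.
No assignment satisfies every clause.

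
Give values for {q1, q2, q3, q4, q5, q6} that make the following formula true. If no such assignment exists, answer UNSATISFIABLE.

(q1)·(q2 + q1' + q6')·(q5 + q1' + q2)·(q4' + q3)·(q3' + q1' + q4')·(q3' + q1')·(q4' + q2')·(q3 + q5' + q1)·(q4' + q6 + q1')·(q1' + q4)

UNSATISFIABLE

The clause (q1) is unit, so q1 = 1.
The clause (q3') is unit, so q3 = 0.
The clause (q4') is unit, so q4 = 0.
But (q4) is also a unit clause — contradiction.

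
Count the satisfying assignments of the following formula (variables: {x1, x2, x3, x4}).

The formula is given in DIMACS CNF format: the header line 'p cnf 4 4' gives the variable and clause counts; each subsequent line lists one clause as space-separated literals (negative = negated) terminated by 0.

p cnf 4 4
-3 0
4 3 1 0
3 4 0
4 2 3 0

There are 2^4 = 16 truth assignments over (x1, x2, x3, x4).
Check each against the 4 clauses (columns in the order x1, x2, x3, x4):
  F F F F  ✗ fails (x4 ∨ x3 ∨ x1)
  F F F T  ✓ satisfies all
  F F T F  ✗ fails (¬x3)
  F F T T  ✗ fails (¬x3)
  F T F F  ✗ fails (x4 ∨ x3 ∨ x1)
  F T F T  ✓ satisfies all
  F T T F  ✗ fails (¬x3)
  F T T T  ✗ fails (¬x3)
  T F F F  ✗ fails (x3 ∨ x4)
  T F F T  ✓ satisfies all
  T F T F  ✗ fails (¬x3)
  T F T T  ✗ fails (¬x3)
  T T F F  ✗ fails (x3 ∨ x4)
  T T F T  ✓ satisfies all
  T T T F  ✗ fails (¬x3)
  T T T T  ✗ fails (¬x3)
4 of the 16 rows are models.

4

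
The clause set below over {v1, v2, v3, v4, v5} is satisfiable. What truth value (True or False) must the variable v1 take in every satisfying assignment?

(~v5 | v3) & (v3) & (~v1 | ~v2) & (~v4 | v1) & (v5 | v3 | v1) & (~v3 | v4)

Suppose v1 = 0.
The clause (v3) is unit, so v3 = 1.
The clause (~v4) is unit, so v4 = 0.
That conflicts with the unit clause (v4).
So every satisfying assignment has v1 = True.

True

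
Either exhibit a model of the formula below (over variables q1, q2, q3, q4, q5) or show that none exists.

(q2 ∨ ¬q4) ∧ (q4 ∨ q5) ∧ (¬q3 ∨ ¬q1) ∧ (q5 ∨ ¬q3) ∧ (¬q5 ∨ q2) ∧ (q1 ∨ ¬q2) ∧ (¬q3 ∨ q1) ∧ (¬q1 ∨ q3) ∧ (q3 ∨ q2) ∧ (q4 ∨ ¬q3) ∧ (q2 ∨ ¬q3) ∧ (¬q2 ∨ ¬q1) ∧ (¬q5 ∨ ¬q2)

Suppose q2 = True.
Unit clause (q1) forces q1 = True.
That conflicts with the unit clause (¬q1).
That branch fails; take q2 = False instead.
Unit clause (¬q4) forces q4 = False.
Unit clause (q5) forces q5 = True.
That conflicts with the unit clause (¬q5).
Both values of q2 lead to a conflict.

UNSATISFIABLE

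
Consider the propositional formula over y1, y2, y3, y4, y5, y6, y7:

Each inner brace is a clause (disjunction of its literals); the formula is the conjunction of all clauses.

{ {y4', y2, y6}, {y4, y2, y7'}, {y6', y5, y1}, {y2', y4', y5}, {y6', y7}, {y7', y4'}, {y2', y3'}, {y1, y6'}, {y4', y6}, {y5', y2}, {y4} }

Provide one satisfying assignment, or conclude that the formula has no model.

(y4) alone gives y4 = 1.
(y7') alone gives y7 = 0.
(y6') alone gives y6 = 0.
But (y6) is also a unit clause — contradiction.

UNSATISFIABLE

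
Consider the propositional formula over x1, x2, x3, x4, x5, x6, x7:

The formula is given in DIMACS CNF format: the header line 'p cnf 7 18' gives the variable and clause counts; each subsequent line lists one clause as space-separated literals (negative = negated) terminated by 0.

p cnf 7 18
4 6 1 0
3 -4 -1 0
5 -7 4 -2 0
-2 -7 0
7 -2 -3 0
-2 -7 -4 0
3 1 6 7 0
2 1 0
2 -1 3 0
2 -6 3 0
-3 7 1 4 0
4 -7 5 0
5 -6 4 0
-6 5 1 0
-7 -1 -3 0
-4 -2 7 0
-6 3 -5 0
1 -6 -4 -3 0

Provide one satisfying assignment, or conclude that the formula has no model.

x1=True,  x2=True,  x3=False,  x4=False,  x5=True,  x6=False,  x7=False

Case x2 = True:
The clause (¬x7) is unit, so x7 = False.
The clause (¬x3) is unit, so x3 = False.
The clause (¬x4) is unit, so x4 = False.
Case x6 = False:
The clause (x1) is unit, so x1 = True.
No clause remains; x5 is free.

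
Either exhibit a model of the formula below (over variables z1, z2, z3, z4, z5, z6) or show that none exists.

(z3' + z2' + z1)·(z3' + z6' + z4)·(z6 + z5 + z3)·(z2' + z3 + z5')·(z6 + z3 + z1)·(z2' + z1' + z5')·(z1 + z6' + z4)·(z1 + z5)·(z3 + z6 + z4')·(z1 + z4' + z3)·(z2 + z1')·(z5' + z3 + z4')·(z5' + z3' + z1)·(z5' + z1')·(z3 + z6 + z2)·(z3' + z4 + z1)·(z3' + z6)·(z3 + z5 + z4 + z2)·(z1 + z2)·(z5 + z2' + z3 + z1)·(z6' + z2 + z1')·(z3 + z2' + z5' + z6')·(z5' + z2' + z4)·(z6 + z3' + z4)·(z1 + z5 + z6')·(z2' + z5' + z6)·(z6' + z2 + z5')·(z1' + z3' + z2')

Case z1 = 1:
Unit clause (z2) forces z2 = 1.
Unit clause (z5') forces z5 = 0.
Unit clause (z3') forces z3 = 0.
Unit clause (z6) forces z6 = 1.
All clauses hold; z4 can take either value.

z1: 1,  z2: 1,  z3: 0,  z4: 0,  z5: 0,  z6: 1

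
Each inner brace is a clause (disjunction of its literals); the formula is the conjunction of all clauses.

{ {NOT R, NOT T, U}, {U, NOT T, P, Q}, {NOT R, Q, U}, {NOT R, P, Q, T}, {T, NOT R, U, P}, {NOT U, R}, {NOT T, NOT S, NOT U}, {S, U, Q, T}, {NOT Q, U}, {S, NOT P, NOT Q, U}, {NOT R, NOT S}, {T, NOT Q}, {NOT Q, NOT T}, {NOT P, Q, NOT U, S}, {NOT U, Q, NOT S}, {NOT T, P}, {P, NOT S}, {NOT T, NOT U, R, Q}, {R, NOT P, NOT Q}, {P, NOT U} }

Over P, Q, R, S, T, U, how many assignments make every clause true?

There are 2^6 = 64 truth assignments over (P, Q, R, S, T, U).
Split on P. With P = true, the clauses containing P are satisfied and NOT P drops from the rest; 3 of the 2^5 = 32 assignments to the other variables satisfy what remains.
With P = false, by the same count on the reduced clause set, 0 assignments work.
(One model: P=T, Q=F, R=F, S=F, T=T, U=F.)
Total: 3 + 0 = 3.

3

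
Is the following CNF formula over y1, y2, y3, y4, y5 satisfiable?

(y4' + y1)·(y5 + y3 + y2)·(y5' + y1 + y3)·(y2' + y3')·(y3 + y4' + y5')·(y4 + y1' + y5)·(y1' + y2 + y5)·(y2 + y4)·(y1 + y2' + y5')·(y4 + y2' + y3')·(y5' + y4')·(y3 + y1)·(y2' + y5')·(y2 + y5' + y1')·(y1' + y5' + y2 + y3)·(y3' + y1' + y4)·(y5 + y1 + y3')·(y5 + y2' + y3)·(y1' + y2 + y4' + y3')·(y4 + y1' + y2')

No

Suppose y4 = 0.
The clause (y2) is unit, so y2 = 1.
The clause (y3') is unit, so y3 = 0.
The clause (y1) is unit, so y1 = 1.
But (y1') is also a unit clause — contradiction.
Backtrack on y4: now try y4 = 1.
The clause (y1) is unit, so y1 = 1.
The clause (y5') is unit, so y5 = 0.
The clause (y2) is unit, so y2 = 1.
The clause (y3') is unit, so y3 = 0.
But (y3) is also a unit clause — contradiction.
Neither y4 = 1 nor y4 = 0 works.
No assignment satisfies every clause.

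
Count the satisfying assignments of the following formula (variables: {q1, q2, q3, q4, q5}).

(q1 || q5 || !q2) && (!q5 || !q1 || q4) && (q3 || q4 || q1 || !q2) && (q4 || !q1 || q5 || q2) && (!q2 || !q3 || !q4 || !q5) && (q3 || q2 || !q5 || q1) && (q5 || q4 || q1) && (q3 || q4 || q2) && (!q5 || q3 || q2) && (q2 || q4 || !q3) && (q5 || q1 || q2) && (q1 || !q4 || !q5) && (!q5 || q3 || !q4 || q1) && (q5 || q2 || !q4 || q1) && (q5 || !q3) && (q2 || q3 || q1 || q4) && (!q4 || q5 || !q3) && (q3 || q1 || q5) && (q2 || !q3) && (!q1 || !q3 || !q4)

There are 2^5 = 32 truth assignments over (q1, q2, q3, q4, q5).
Split on q3. With q3 = true, the clauses containing q3 are satisfied and !q3 drops from the rest; 1 of the 2^4 = 16 assignments to the other variables satisfy what remains.
With q3 = false, by the same count on the reduced clause set, 4 assignments work.
Total: 1 + 4 = 5.

5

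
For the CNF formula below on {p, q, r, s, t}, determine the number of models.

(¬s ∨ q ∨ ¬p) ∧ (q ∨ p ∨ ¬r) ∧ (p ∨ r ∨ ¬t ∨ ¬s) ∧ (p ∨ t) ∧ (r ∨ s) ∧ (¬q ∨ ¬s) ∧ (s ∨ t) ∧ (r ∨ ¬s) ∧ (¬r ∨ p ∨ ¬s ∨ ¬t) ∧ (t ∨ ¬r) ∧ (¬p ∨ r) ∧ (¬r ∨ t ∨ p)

3

There are 2^5 = 32 truth assignments over (p, q, r, s, t).
Split on r. With r = True, the clauses containing r are satisfied and ¬r drops from the rest; 3 of the 2^4 = 16 assignments to the other variables satisfy what remains.
With r = False, by the same count on the reduced clause set, 0 assignments work.
(One model: p=F, q=T, r=T, s=F, t=T.)
Total: 3 + 0 = 3.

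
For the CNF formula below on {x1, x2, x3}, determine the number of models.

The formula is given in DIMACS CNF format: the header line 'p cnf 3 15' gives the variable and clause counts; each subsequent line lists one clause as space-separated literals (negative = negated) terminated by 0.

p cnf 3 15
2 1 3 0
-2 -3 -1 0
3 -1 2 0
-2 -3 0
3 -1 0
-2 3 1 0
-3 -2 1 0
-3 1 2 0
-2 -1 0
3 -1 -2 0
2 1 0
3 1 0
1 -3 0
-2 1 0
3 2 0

There are 2^3 = 8 truth assignments over (x1, x2, x3).
Check each against the 15 clauses (columns in the order x1, x2, x3):
  F F F  ✗ fails (x2 ∨ x1 ∨ x3)
  F F T  ✗ fails (¬x3 ∨ x1 ∨ x2)
  F T F  ✗ fails (¬x2 ∨ x3 ∨ x1)
  F T T  ✗ fails (¬x2 ∨ ¬x3)
  T F F  ✗ fails (x3 ∨ ¬x1 ∨ x2)
  T F T  ✓ satisfies all
  T T F  ✗ fails (x3 ∨ ¬x1)
  T T T  ✗ fails (¬x2 ∨ ¬x3 ∨ ¬x1)
1 of the 8 rows is a model.

1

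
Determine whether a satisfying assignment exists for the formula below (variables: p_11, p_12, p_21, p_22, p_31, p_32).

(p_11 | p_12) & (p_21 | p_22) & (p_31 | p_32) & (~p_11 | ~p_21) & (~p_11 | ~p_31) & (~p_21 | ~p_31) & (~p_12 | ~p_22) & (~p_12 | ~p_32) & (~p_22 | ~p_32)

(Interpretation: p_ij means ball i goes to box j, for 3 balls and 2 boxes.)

Try p_11 = 1.
(~p_21) alone gives p_21 = 0.
(p_22) alone gives p_22 = 1.
(~p_31) alone gives p_31 = 0.
(p_32) alone gives p_32 = 1.
Now (~p_32) is unsatisfied and unit — conflict.
Backtrack on p_11: now try p_11 = 0.
(p_12) alone gives p_12 = 1.
(~p_22) alone gives p_22 = 0.
(p_21) alone gives p_21 = 1.
(~p_31) alone gives p_31 = 0.
(p_32) alone gives p_32 = 1.
Now (~p_32) is unsatisfied and unit — conflict.
Neither p_11 = 1 nor p_11 = 0 works.
No assignment satisfies every clause.

No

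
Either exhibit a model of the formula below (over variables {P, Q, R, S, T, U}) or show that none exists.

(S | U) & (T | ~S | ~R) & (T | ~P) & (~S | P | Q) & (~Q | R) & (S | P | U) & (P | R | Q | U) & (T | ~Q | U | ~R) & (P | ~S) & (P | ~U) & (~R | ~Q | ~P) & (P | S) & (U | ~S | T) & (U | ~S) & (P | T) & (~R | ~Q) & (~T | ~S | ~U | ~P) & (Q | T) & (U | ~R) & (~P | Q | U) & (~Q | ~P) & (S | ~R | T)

Try S = 0.
The clause (U) is unit, so U = 1.
The clause (P) is unit, so P = 1.
The clause (T) is unit, so T = 1.
The clause (~Q) is unit, so Q = 0.
No clause remains; R is free.

P: 1,  Q: 0,  R: 1,  S: 0,  T: 1,  U: 1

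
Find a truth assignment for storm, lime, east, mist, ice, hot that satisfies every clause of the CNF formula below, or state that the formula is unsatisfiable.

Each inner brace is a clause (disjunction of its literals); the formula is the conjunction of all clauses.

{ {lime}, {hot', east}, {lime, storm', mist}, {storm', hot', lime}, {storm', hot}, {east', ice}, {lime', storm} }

From the singleton clause (lime), lime = 1.
From the singleton clause (storm), storm = 1.
From the singleton clause (hot), hot = 1.
From the singleton clause (east), east = 1.
From the singleton clause (ice), ice = 1.
All clauses hold; mist can take either value.

storm=1,  lime=1,  east=1,  mist=0,  ice=1,  hot=1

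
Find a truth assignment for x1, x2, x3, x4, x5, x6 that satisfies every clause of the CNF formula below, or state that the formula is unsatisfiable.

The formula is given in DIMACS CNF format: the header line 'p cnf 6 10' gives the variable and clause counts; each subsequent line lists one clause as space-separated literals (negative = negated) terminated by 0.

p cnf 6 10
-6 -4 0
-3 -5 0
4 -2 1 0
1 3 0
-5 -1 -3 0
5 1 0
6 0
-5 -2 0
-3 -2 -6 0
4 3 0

x1=True,  x2=False,  x3=True,  x4=False,  x5=False,  x6=True

Unit clause (x6) forces x6 = True.
Unit clause (¬x4) forces x4 = False.
Unit clause (x3) forces x3 = True.
Unit clause (¬x5) forces x5 = False.
Unit clause (x1) forces x1 = True.
Unit clause (¬x2) forces x2 = False.
All clauses are satisfied.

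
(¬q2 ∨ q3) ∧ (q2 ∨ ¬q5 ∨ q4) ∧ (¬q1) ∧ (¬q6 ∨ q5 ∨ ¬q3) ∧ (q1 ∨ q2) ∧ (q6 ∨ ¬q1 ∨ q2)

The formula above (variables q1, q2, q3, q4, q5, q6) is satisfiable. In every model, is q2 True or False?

Suppose q2 = False.
Unit clause (¬q1) forces q1 = False.
That conflicts with the unit clause (q1).
So every satisfying assignment has q2 = True.

True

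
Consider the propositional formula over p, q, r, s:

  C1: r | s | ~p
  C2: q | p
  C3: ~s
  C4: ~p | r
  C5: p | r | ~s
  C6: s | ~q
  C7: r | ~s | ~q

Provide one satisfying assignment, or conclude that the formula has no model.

Unit clause (~s) forces s = 0.
Unit clause (~q) forces q = 0.
Unit clause (p) forces p = 1.
Unit clause (r) forces r = 1.
This assignment satisfies each clause.

p=1,  q=0,  r=1,  s=0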